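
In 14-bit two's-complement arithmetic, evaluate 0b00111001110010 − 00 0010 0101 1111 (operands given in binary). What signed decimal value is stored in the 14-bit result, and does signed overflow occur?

0b00111001110010 → 00111001110010 = 3698 (signed)
00 0010 0101 1111 → 00001001011111 = 607 (signed)
Subtract via negate-and-add: invert 00001001011111 + 1 = 11110110100001 (i.e. -607).
  00111001110010
+ 11110110100001
= 00110000010011  (discard carry-out 1)
Result 00110000010011: MSB = 0 → value 3091.
Addends (after negating the subtrahend) have opposite signs, so signed overflow cannot occur.

3091; no overflow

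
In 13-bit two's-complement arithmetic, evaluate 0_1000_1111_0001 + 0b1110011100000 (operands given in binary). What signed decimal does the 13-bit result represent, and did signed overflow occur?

1489; no overflow

0_1000_1111_0001 → 0100011110001 = 2289 (signed)
0b1110011100000 → 1110011100000 = -800 (signed)
  0100011110001
+ 1110011100000
= 0010111010001  (discard carry-out 1)
Result 0010111010001: MSB = 0 → value 1489.
Addends have opposite signs, so signed overflow cannot occur.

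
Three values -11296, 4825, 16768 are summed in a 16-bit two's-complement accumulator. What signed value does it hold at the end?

-11296 + 4825 = -6471 (1110011010111001)
-6471 + 16768 = 10297 (0010100000111001)

10297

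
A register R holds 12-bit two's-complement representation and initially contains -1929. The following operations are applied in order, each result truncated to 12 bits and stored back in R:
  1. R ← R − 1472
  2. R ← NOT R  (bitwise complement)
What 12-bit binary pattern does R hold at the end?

Start: R = -1929 = 100001110111.
R = -1929 − 1472 = -3401; wraps to 695 = 001010110111
R = NOT 001010110111 = 110101001000 = -696

110101001000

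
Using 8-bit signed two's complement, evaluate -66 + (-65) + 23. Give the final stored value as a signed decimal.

-66 + (-65) = -131 → wraps to 125 (01111101)
125 + 23 = 148 → wraps to -108 (10010100)

-108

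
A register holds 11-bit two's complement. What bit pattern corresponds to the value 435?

00110110011

435 is non-negative, so write it directly in 11 bits: 00110110011.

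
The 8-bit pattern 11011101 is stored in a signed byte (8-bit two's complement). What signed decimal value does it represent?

-35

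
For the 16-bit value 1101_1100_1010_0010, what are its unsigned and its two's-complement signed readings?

unsigned = 56482, signed = -9054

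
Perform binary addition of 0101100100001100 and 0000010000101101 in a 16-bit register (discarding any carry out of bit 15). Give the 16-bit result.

  0101100100001100
+ 0000010000101101
= 0101110100111001

0101110100111001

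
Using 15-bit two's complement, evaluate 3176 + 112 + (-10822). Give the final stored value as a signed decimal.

-7534

3176 + 112 = 3288 (000110011011000)
3288 + (-10822) = -7534 (110001010010010)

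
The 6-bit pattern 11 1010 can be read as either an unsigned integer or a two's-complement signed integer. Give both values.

Unsigned: 111010 = 58.
Signed: MSB=1 → 58 − 64 = -6.

unsigned = 58, signed = -6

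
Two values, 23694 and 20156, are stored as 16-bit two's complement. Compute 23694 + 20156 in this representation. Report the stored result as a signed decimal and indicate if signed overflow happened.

23694 → 0101110010001110
20156 → 0100111010111100
  0101110010001110
+ 0100111010111100
= 1010101101001010
Result 1010101101001010: MSB = 1 → 43850 − 65536 = -21686.
Both addends are non-negative but the stored result is negative: signed overflow. The true value 23694 + 20156 = 43850 lies outside [-32768, 32767].

-21686; overflow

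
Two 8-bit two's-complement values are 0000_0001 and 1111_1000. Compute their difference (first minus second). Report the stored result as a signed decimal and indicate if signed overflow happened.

9; no overflow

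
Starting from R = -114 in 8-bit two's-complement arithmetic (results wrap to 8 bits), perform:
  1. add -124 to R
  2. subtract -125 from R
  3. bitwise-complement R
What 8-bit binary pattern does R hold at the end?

Start: R = -114 = 10001110.
R = -114 + (-124) = -238; wraps to 18 = 00010010
R = 18 − (-125) = 143; wraps to -113 = 10001111
R = NOT 10001111 = 01110000 = 112

01110000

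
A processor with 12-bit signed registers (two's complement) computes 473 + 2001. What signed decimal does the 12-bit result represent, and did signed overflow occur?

473 → 000111011001
2001 → 011111010001
  000111011001
+ 011111010001
= 100110101010
Result 100110101010: MSB = 1 → 2474 − 4096 = -1622.
Both addends are non-negative but the stored result is negative: signed overflow. The true value 473 + 2001 = 2474 lies outside [-2048, 2047].

-1622; overflow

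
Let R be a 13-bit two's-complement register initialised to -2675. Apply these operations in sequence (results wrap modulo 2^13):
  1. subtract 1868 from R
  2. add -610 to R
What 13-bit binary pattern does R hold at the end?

0101111011111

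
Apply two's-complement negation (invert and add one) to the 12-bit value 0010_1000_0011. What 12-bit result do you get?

Invert: 110101111100. Add 1: 110101111101.

110101111101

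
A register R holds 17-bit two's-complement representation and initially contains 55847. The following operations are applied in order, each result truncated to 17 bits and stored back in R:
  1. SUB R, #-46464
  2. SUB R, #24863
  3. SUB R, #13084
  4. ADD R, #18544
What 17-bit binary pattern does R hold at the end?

Start: R = 55847 = 01101101000100111.
R = 55847 − (-46464) = 102311; wraps to -28761 = 11000111110100111
R = -28761 − 24863 = -53624 = 10010111010001000
R = -53624 − 13084 = -66708; wraps to 64364 = 01111101101101100
R = 64364 + 18544 = 82908; wraps to -48164 = 10100001111011100

10100001111011100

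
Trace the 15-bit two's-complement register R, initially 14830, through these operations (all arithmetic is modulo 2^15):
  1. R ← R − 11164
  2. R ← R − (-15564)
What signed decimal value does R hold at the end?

Start: R = 14830 = 011100111101110.
R = 14830 − 11164 = 3666 = 000111001010010
R = 3666 − (-15564) = 19230; wraps to -13538 = 100101100011110

-13538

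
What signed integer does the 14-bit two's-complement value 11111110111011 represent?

-69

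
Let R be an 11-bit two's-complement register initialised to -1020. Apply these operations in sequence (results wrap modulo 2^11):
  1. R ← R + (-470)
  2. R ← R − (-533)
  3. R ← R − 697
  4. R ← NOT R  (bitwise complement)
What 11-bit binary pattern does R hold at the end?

11001110101

Start: R = -1020 = 10000000100.
R = -1020 + (-470) = -1490; wraps to 558 = 01000101110
R = 558 − (-533) = 1091; wraps to -957 = 10001000011
R = -957 − 697 = -1654; wraps to 394 = 00110001010
R = NOT 00110001010 = 11001110101 = -395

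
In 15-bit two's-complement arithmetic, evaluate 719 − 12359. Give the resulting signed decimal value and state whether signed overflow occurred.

-11640; no overflow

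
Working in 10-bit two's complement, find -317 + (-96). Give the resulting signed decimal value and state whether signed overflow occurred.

-413; no overflow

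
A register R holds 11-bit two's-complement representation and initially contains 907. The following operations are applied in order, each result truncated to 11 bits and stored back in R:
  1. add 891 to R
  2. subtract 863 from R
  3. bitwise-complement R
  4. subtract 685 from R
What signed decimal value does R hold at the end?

Start: R = 907 = 01110001011.
R = 907 + 891 = 1798; wraps to -250 = 11100000110
R = -250 − 863 = -1113; wraps to 935 = 01110100111
R = NOT 01110100111 = 10001011000 = -936
R = -936 − 685 = -1621; wraps to 427 = 00110101011

427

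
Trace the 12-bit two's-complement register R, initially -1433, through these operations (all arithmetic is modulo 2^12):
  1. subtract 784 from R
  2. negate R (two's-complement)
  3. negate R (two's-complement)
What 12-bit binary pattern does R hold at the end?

011101010111

Start: R = -1433 = 101001100111.
R = -1433 − 784 = -2217; wraps to 1879 = 011101010111
R = −(1879) = -1879 = 100010101001
R = −(-1879) = 1879 = 011101010111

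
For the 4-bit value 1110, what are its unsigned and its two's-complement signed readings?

unsigned = 14, signed = -2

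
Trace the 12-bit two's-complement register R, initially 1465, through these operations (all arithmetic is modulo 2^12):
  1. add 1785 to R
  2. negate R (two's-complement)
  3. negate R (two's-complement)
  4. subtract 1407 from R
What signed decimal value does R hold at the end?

Start: R = 1465 = 010110111001.
R = 1465 + 1785 = 3250; wraps to -846 = 110010110010
R = −(-846) = 846 = 001101001110
R = −(846) = -846 = 110010110010
R = -846 − 1407 = -2253; wraps to 1843 = 011100110011

1843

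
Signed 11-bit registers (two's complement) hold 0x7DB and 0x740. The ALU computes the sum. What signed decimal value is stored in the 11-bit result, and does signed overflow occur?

-229; no overflow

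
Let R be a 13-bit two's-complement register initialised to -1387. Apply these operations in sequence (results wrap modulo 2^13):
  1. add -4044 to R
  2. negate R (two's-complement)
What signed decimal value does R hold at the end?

-2761

Start: R = -1387 = 1101010010101.
R = -1387 + (-4044) = -5431; wraps to 2761 = 0101011001001
R = −(2761) = -2761 = 1010100110111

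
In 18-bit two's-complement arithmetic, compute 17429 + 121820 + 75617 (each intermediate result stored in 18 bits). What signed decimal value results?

17429 + 121820 = 139249 → wraps to -122895 (100001111111110001)
-122895 + 75617 = -47278 (110100011101010010)

-47278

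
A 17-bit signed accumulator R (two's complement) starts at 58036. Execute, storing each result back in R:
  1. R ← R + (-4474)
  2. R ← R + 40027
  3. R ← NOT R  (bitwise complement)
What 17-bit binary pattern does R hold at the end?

Start: R = 58036 = 01110001010110100.
R = 58036 + (-4474) = 53562 = 01101000100111010
R = 53562 + 40027 = 93589; wraps to -37483 = 10110110110010101
R = NOT 10110110110010101 = 01001001001101010 = 37482

01001001001101010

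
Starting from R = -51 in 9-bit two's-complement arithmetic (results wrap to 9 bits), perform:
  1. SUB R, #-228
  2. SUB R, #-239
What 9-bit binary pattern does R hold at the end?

110100000

Start: R = -51 = 111001101.
R = -51 − (-228) = 177 = 010110001
R = 177 − (-239) = 416; wraps to -96 = 110100000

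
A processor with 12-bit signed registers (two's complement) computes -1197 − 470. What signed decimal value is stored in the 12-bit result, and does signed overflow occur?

-1197 → 101101010011
470 → 000111010110
Subtract via negate-and-add: invert 000111010110 + 1 = 111000101010 (i.e. -470).
  101101010011
+ 111000101010
= 100101111101  (discard carry-out 1)
Result 100101111101: MSB = 1 → 2429 − 4096 = -1667.
Both addends (after negating the subtrahend) are negative and so is the stored result: no signed overflow.

-1667; no overflow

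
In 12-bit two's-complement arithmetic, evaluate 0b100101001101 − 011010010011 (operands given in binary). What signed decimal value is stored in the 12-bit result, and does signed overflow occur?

0b100101001101 → 100101001101 = -1715 (signed)
011010010011 = 1683 (signed)
Subtract via negate-and-add: invert 011010010011 + 1 = 100101101101 (i.e. -1683).
  100101001101
+ 100101101101
= 001010111010  (discard carry-out 1)
Result 001010111010: MSB = 0 → value 698.
Both addends (after negating the subtrahend) are negative but the stored result is non-negative: signed overflow. The true value -1715 − 1683 = -3398 lies outside [-2048, 2047].

698; overflow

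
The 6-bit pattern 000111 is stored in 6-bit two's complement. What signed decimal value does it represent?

MSB is 0, so the value is non-negative: 000111 = 7.

7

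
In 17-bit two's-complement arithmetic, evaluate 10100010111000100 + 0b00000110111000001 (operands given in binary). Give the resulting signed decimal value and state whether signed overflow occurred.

10100010111000100 = -47676 (signed)
0b00000110111000001 → 00000110111000001 = 3521 (signed)
  10100010111000100
+ 00000110111000001
= 10101001110000101
Result 10101001110000101: MSB = 1 → 86917 − 131072 = -44155.
Addends have opposite signs, so signed overflow cannot occur.

-44155; no overflow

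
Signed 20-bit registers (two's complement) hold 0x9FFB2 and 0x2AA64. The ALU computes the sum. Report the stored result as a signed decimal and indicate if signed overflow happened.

0x9FFB2 = 10011111111110110010 = -393294 (signed)
0x2AA64 = 00101010101001100100 = 174692 (signed)
  10011111111110110010
+ 00101010101001100100
= 11001010101000010110
Result 11001010101000010110: MSB = 1 → 829974 − 1048576 = -218602.
Addends have opposite signs, so signed overflow cannot occur.

-218602; no overflow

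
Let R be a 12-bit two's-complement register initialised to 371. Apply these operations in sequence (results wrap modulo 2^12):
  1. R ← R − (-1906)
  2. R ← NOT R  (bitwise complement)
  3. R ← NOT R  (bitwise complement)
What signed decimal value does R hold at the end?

Start: R = 371 = 000101110011.
R = 371 − (-1906) = 2277; wraps to -1819 = 100011100101
R = NOT 100011100101 = 011100011010 = 1818
R = NOT 011100011010 = 100011100101 = -1819

-1819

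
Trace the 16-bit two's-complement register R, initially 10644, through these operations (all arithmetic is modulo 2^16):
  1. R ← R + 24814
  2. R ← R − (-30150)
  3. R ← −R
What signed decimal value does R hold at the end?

-72

Start: R = 10644 = 0010100110010100.
R = 10644 + 24814 = 35458; wraps to -30078 = 1000101010000010
R = -30078 − (-30150) = 72 = 0000000001001000
R = −(72) = -72 = 1111111110111000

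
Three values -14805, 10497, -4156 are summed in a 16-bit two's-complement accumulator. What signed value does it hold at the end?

-8464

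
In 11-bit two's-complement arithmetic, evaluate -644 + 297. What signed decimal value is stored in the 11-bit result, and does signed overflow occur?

-347; no overflow

-644 → 10101111100
297 → 00100101001
  10101111100
+ 00100101001
= 11010100101
Result 11010100101: MSB = 1 → 1701 − 2048 = -347.
Addends have opposite signs, so signed overflow cannot occur.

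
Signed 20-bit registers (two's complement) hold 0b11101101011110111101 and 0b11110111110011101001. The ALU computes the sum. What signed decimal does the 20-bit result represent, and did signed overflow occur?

-109402; no overflow

0b11101101011110111101 → 11101101011110111101 = -75843 (signed)
0b11110111110011101001 → 11110111110011101001 = -33559 (signed)
  11101101011110111101
+ 11110111110011101001
= 11100101010010100110  (discard carry-out 1)
Result 11100101010010100110: MSB = 1 → 939174 − 1048576 = -109402.
Both addends are negative and so is the stored result: no signed overflow.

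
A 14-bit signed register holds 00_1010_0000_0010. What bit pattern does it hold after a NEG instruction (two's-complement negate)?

11010111111110

Invert: 11010111111101. Add 1: 11010111111110.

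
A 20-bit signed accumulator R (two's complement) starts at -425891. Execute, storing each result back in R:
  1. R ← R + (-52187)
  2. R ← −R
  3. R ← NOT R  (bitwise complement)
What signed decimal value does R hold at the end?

-478079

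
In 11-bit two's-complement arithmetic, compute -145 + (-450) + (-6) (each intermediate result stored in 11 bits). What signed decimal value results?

-601

-145 + (-450) = -595 (10110101101)
-595 + (-6) = -601 (10110100111)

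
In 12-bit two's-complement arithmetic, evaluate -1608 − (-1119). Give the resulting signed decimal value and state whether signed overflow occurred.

-489; no overflow

-1608 → 100110111000
-1119 → 101110100001
Subtract via negate-and-add: invert 101110100001 + 1 = 010001011111 (i.e. 1119).
  100110111000
+ 010001011111
= 111000010111
Result 111000010111: MSB = 1 → 3607 − 4096 = -489.
Addends (after negating the subtrahend) have opposite signs, so signed overflow cannot occur.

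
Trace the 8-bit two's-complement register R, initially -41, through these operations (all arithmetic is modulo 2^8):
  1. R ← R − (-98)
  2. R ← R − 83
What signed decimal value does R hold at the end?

-26

Start: R = -41 = 11010111.
R = -41 − (-98) = 57 = 00111001
R = 57 − 83 = -26 = 11100110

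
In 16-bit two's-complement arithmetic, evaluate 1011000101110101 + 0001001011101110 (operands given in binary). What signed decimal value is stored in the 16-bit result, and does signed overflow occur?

1011000101110101 = -20107 (signed)
0001001011101110 = 4846 (signed)
  1011000101110101
+ 0001001011101110
= 1100010001100011
Result 1100010001100011: MSB = 1 → 50275 − 65536 = -15261.
Addends have opposite signs, so signed overflow cannot occur.

-15261; no overflow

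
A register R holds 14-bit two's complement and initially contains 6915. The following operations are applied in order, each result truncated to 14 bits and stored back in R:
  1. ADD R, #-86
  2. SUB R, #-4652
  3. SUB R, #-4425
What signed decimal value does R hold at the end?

-478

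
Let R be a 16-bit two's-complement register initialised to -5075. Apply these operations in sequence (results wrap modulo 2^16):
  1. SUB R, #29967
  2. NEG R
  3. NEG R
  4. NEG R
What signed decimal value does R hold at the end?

Start: R = -5075 = 1110110000101101.
R = -5075 − 29967 = -35042; wraps to 30494 = 0111011100011110
R = −(30494) = -30494 = 1000100011100010
R = −(-30494) = 30494 = 0111011100011110
R = −(30494) = -30494 = 1000100011100010

-30494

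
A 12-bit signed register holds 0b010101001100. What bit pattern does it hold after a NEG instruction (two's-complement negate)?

101010110100

Invert: 101010110011. Add 1: 101010110100.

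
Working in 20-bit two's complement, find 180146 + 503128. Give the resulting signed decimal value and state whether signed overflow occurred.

180146 → 00101011111110110010
503128 → 01111010110101011000
  00101011111110110010
+ 01111010110101011000
= 10100110110100001010
Result 10100110110100001010: MSB = 1 → 683274 − 1048576 = -365302.
Both addends are non-negative but the stored result is negative: signed overflow. The true value 180146 + 503128 = 683274 lies outside [-524288, 524287].

-365302; overflow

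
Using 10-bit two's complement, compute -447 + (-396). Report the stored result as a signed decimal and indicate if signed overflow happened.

-447 → 1001000001
-396 → 1001110100
  1001000001
+ 1001110100
= 0010110101  (discard carry-out 1)
Result 0010110101: MSB = 0 → value 181.
Both addends are negative but the stored result is non-negative: signed overflow. The true value -447 + (-396) = -843 lies outside [-512, 511].

181; overflow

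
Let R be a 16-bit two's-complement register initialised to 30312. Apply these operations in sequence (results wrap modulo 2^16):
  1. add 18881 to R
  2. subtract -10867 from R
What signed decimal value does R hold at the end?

-5476

Start: R = 30312 = 0111011001101000.
R = 30312 + 18881 = 49193; wraps to -16343 = 1100000000101001
R = -16343 − (-10867) = -5476 = 1110101010011100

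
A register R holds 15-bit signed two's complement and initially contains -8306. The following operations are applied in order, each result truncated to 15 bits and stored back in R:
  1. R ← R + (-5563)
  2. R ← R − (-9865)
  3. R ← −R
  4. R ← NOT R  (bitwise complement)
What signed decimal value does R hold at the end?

-4005

Start: R = -8306 = 101111110001110.
R = -8306 + (-5563) = -13869 = 100100111010011
R = -13869 − (-9865) = -4004 = 111000001011100
R = −(-4004) = 4004 = 000111110100100
R = NOT 000111110100100 = 111000001011011 = -4005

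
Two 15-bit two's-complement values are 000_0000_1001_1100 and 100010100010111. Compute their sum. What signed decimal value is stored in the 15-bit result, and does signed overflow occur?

000_0000_1001_1100 → 000000010011100 = 156 (signed)
100010100010111 = -15081 (signed)
  000000010011100
+ 100010100010111
= 100010110110011
Result 100010110110011: MSB = 1 → 17843 − 32768 = -14925.
Addends have opposite signs, so signed overflow cannot occur.

-14925; no overflow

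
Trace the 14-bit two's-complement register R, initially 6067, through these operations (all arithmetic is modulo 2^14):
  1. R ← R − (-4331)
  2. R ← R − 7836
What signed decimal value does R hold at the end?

Start: R = 6067 = 01011110110011.
R = 6067 − (-4331) = 10398; wraps to -5986 = 10100010011110
R = -5986 − 7836 = -13822; wraps to 2562 = 00101000000010

2562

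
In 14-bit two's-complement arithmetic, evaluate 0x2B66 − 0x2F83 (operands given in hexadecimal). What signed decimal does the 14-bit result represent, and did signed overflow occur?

0x2B66 = 10101101100110 = -5274 (signed)
0x2F83 = 10111110000011 = -4221 (signed)
Subtract via negate-and-add: invert 10111110000011 + 1 = 01000001111101 (i.e. 4221).
  10101101100110
+ 01000001111101
= 11101111100011
Result 11101111100011: MSB = 1 → 15331 − 16384 = -1053.
Addends (after negating the subtrahend) have opposite signs, so signed overflow cannot occur.

-1053; no overflow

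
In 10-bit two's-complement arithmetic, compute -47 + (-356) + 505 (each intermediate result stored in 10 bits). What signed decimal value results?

102

-47 + (-356) = -403 (1001101101)
-403 + 505 = 102 (0001100110)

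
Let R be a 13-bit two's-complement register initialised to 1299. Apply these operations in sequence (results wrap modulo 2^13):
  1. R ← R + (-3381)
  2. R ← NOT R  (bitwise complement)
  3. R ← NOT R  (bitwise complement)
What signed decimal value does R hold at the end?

-2082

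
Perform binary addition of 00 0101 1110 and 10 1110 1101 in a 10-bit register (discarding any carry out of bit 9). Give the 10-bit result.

1101001011

  0001011110
+ 1011101101
= 1101001011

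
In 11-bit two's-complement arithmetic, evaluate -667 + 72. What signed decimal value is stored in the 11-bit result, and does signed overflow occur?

-667 → 10101100101
72 → 00001001000
  10101100101
+ 00001001000
= 10110101101
Result 10110101101: MSB = 1 → 1453 − 2048 = -595.
Addends have opposite signs, so signed overflow cannot occur.

-595; no overflow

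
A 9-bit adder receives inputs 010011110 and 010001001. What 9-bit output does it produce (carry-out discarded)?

  010011110
+ 010001001
= 100100111

100100111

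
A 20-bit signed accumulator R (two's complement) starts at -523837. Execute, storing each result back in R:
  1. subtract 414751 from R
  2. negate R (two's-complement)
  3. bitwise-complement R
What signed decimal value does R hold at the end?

Start: R = -523837 = 10000000000111000011.
R = -523837 − 414751 = -938588; wraps to 109988 = 00011010110110100100
R = −(109988) = -109988 = 11100101001001011100
R = NOT 11100101001001011100 = 00011010110110100011 = 109987

109987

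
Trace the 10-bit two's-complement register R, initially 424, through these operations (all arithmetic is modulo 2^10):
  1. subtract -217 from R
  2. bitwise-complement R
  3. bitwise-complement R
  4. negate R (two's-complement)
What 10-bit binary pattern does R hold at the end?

0101111111

Start: R = 424 = 0110101000.
R = 424 − (-217) = 641; wraps to -383 = 1010000001
R = NOT 1010000001 = 0101111110 = 382
R = NOT 0101111110 = 1010000001 = -383
R = −(-383) = 383 = 0101111111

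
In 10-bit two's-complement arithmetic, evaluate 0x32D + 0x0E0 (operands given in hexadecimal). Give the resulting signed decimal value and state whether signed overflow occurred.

13; no overflow

0x32D = 1100101101 = -211 (signed)
0x0E0 = 0011100000 = 224 (signed)
  1100101101
+ 0011100000
= 0000001101  (discard carry-out 1)
Result 0000001101: MSB = 0 → value 13.
Addends have opposite signs, so signed overflow cannot occur.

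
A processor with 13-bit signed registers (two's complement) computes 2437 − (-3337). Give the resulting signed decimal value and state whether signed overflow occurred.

2437 → 0100110000101
-3337 → 1001011110111
Subtract via negate-and-add: invert 1001011110111 + 1 = 0110100001001 (i.e. 3337).
  0100110000101
+ 0110100001001
= 1011010001110
Result 1011010001110: MSB = 1 → 5774 − 8192 = -2418.
Both addends (after negating the subtrahend) are non-negative but the stored result is negative: signed overflow. The true value 2437 − (-3337) = 5774 lies outside [-4096, 4095].

-2418; overflow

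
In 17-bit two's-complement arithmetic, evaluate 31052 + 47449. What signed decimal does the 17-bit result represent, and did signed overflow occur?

31052 → 00111100101001100
47449 → 01011100101011001
  00111100101001100
+ 01011100101011001
= 10011001010100101
Result 10011001010100101: MSB = 1 → 78501 − 131072 = -52571.
Both addends are non-negative but the stored result is negative: signed overflow. The true value 31052 + 47449 = 78501 lies outside [-65536, 65535].

-52571; overflow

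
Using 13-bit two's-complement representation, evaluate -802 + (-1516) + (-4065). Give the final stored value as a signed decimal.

-802 + (-1516) = -2318 (1011011110010)
-2318 + (-4065) = -6383 → wraps to 1809 (0011100010001)

1809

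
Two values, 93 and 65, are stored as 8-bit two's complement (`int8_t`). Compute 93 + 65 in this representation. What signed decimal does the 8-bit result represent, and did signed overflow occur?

-98; overflow

93 → 01011101
65 → 01000001
  01011101
+ 01000001
= 10011110
Result 10011110: MSB = 1 → 158 − 256 = -98.
Both addends are non-negative but the stored result is negative: signed overflow. The true value 93 + 65 = 158 lies outside [-128, 127].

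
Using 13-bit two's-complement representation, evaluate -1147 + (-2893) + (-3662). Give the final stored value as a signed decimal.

-1147 + (-2893) = -4040 (1000000111000)
-4040 + (-3662) = -7702 → wraps to 490 (0000111101010)

490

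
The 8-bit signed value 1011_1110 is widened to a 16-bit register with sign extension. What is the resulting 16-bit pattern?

1111111110111110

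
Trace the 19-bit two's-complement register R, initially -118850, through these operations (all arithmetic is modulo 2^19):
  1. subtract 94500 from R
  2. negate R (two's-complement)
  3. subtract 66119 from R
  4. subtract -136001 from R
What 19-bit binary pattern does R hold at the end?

1000101001001100000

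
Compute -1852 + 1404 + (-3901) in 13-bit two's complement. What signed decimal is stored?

-1852 + 1404 = -448 (1111001000000)
-448 + (-3901) = -4349 → wraps to 3843 (0111100000011)

3843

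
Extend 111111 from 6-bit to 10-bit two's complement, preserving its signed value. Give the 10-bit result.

1111111111

MSB of 111111 is 1; replicate it into the new high bits.
1111|111111 → 1111111111 (still -1).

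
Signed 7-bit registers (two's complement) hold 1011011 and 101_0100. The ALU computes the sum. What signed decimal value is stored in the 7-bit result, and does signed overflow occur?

47; overflow

1011011 = -37 (signed)
101_0100 → 1010100 = -44 (signed)
  1011011
+ 1010100
= 0101111  (discard carry-out 1)
Result 0101111: MSB = 0 → value 47.
Both addends are negative but the stored result is non-negative: signed overflow. The true value -37 + (-44) = -81 lies outside [-64, 63].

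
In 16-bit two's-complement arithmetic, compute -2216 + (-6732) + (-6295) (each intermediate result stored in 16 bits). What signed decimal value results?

-15243

-2216 + (-6732) = -8948 (1101110100001100)
-8948 + (-6295) = -15243 (1100010001110101)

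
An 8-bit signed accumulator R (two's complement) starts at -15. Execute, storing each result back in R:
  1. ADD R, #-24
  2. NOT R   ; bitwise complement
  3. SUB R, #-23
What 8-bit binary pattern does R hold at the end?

Start: R = -15 = 11110001.
R = -15 + (-24) = -39 = 11011001
R = NOT 11011001 = 00100110 = 38
R = 38 − (-23) = 61 = 00111101

00111101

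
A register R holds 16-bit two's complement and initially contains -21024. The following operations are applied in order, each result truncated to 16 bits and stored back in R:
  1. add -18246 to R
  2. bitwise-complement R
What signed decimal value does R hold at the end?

-26267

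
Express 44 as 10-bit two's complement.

44 is non-negative, so write it directly in 10 bits: 0000101100.

0000101100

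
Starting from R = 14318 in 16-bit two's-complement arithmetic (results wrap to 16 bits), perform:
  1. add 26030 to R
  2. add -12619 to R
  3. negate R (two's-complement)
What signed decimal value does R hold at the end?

Start: R = 14318 = 0011011111101110.
R = 14318 + 26030 = 40348; wraps to -25188 = 1001110110011100
R = -25188 + (-12619) = -37807; wraps to 27729 = 0110110001010001
R = −(27729) = -27729 = 1001001110101111

-27729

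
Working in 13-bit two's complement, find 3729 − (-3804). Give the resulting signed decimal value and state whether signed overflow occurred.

3729 → 0111010010001
-3804 → 1000100100100
Subtract via negate-and-add: invert 1000100100100 + 1 = 0111011011100 (i.e. 3804).
  0111010010001
+ 0111011011100
= 1110101101101
Result 1110101101101: MSB = 1 → 7533 − 8192 = -659.
Both addends (after negating the subtrahend) are non-negative but the stored result is negative: signed overflow. The true value 3729 − (-3804) = 7533 lies outside [-4096, 4095].

-659; overflow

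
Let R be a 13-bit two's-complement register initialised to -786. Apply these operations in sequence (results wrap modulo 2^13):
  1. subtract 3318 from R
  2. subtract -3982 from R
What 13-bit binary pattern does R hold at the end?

1111110000110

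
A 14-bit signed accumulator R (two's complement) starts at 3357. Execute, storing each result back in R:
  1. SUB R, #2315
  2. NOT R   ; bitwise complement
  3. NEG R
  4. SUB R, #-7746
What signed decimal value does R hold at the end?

Start: R = 3357 = 00110100011101.
R = 3357 − 2315 = 1042 = 00010000010010
R = NOT 00010000010010 = 11101111101101 = -1043
R = −(-1043) = 1043 = 00010000010011
R = 1043 − (-7746) = 8789; wraps to -7595 = 10001001010101

-7595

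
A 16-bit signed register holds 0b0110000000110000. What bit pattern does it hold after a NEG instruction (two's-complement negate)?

Invert: 1001111111001111. Add 1: 1001111111010000.

1001111111010000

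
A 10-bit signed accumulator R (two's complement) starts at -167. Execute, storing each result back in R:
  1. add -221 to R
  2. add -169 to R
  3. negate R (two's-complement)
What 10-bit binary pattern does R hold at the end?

1000101101

Start: R = -167 = 1101011001.
R = -167 + (-221) = -388 = 1001111100
R = -388 + (-169) = -557; wraps to 467 = 0111010011
R = −(467) = -467 = 1000101101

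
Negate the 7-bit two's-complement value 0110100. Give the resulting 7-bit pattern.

1001100

Invert: 1001011. Add 1: 1001100.
Check: 0110100 = 52, 1001100 = -52.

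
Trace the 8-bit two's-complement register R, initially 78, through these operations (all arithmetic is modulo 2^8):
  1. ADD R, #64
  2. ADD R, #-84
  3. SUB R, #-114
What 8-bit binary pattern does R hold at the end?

10101100

Start: R = 78 = 01001110.
R = 78 + 64 = 142; wraps to -114 = 10001110
R = -114 + (-84) = -198; wraps to 58 = 00111010
R = 58 − (-114) = 172; wraps to -84 = 10101100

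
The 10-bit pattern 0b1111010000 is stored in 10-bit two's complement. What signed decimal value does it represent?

MSB is 1, so the value is negative.
Invert: 0000101111. Add 1: 0000110000 = 48. So the value is −48.

-48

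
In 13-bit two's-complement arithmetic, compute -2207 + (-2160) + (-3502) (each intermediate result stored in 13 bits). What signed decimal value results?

323

-2207 + (-2160) = -4367 → wraps to 3825 (0111011110001)
3825 + (-3502) = 323 (0000101000011)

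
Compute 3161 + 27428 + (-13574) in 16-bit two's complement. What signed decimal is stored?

3161 + 27428 = 30589 (0111011101111101)
30589 + (-13574) = 17015 (0100001001110111)

17015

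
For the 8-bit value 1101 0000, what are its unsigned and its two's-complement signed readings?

Unsigned: 11010000 = 208.
Signed: MSB=1 → 208 − 256 = -48.

unsigned = 208, signed = -48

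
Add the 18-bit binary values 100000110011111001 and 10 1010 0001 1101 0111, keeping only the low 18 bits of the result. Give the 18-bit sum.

  100000110011111001
+ 101010000111010111
= 001010111011010000  (discard carry-out 1)

001010111011010000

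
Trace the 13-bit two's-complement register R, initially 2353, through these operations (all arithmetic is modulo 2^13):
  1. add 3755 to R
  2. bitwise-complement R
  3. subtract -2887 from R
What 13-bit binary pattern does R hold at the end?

1001101101010

Start: R = 2353 = 0100100110001.
R = 2353 + 3755 = 6108; wraps to -2084 = 1011111011100
R = NOT 1011111011100 = 0100000100011 = 2083
R = 2083 − (-2887) = 4970; wraps to -3222 = 1001101101010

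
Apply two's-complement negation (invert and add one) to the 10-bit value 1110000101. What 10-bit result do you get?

0001111011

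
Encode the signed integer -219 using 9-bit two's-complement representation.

|-219| = 219 = 011011011 in 9 bits.
Invert the bits: 100100100. Add 1: 100100101.
Check: 100100101 reads as 293 − 512 = -219.

100100101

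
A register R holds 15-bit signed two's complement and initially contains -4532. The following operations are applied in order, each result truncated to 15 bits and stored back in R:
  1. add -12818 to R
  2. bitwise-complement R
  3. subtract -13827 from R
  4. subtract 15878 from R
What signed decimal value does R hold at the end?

15298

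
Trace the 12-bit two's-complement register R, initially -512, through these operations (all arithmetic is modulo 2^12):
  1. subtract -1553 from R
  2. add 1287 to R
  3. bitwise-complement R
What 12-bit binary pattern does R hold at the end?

Start: R = -512 = 111000000000.
R = -512 − (-1553) = 1041 = 010000010001
R = 1041 + 1287 = 2328; wraps to -1768 = 100100011000
R = NOT 100100011000 = 011011100111 = 1767

011011100111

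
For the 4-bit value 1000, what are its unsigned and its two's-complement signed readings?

unsigned = 8, signed = -8

Unsigned: 1000 = 8.
Signed: MSB=1 → 8 − 16 = -8.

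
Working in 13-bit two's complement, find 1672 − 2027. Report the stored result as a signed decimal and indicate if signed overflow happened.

-355; no overflow

1672 → 0011010001000
2027 → 0011111101011
Subtract via negate-and-add: invert 0011111101011 + 1 = 1100000010101 (i.e. -2027).
  0011010001000
+ 1100000010101
= 1111010011101
Result 1111010011101: MSB = 1 → 7837 − 8192 = -355.
Addends (after negating the subtrahend) have opposite signs, so signed overflow cannot occur.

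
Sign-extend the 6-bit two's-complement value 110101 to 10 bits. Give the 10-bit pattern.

MSB of 110101 is 1; replicate it into the new high bits.
1111|110101 → 1111110101 (still -11).

1111110101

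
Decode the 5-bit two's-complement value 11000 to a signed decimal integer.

-8

MSB is 1, so the value is negative.
Unsigned reading: 24. Subtract 2^5 = 32: 24 − 32 = -8.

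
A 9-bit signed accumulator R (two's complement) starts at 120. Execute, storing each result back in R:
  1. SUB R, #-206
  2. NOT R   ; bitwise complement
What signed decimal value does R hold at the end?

Start: R = 120 = 001111000.
R = 120 − (-206) = 326; wraps to -186 = 101000110
R = NOT 101000110 = 010111001 = 185

185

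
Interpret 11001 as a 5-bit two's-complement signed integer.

MSB is 1, so the value is negative.
Invert: 00110. Add 1: 00111 = 7. So the value is −7.

-7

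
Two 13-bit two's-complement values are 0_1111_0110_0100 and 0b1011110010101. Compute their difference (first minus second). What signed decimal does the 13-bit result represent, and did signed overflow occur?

0_1111_0110_0100 → 0111101100100 = 3940 (signed)
0b1011110010101 → 1011110010101 = -2155 (signed)
Subtract via negate-and-add: invert 1011110010101 + 1 = 0100001101011 (i.e. 2155).
  0111101100100
+ 0100001101011
= 1011111001111
Result 1011111001111: MSB = 1 → 6095 − 8192 = -2097.
Both addends (after negating the subtrahend) are non-negative but the stored result is negative: signed overflow. The true value 3940 − (-2155) = 6095 lies outside [-4096, 4095].

-2097; overflow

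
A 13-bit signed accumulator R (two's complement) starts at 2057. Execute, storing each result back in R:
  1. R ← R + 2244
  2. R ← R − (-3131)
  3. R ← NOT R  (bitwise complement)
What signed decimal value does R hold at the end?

Start: R = 2057 = 0100000001001.
R = 2057 + 2244 = 4301; wraps to -3891 = 1000011001101
R = -3891 − (-3131) = -760 = 1110100001000
R = NOT 1110100001000 = 0001011110111 = 759

759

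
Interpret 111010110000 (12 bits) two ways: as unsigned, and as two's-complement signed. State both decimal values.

unsigned = 3760, signed = -336

Unsigned: 111010110000 = 3760.
Signed: MSB=1 → 3760 − 4096 = -336.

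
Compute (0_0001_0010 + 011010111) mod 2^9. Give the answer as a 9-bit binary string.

  000010010
+ 011010111
= 011101001

011101001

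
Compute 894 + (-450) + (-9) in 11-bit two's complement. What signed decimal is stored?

435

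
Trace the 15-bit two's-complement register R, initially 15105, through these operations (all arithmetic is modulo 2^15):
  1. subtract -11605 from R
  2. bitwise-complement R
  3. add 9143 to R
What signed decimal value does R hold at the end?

Start: R = 15105 = 011101100000001.
R = 15105 − (-11605) = 26710; wraps to -6058 = 110100001010110
R = NOT 110100001010110 = 001011110101001 = 6057
R = 6057 + 9143 = 15200 = 011101101100000

15200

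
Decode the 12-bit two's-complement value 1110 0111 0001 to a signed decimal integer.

MSB is 1, so the value is negative.
Invert: 000110001110. Add 1: 000110001111 = 399. So the value is −399.

-399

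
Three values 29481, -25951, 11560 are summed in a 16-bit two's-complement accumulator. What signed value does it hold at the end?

29481 + (-25951) = 3530 (0000110111001010)
3530 + 11560 = 15090 (0011101011110010)

15090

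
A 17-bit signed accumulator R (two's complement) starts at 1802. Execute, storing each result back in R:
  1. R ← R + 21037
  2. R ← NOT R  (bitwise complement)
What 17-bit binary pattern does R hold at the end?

Start: R = 1802 = 00000011100001010.
R = 1802 + 21037 = 22839 = 00101100100110111
R = NOT 00101100100110111 = 11010011011001000 = -22840

11010011011001000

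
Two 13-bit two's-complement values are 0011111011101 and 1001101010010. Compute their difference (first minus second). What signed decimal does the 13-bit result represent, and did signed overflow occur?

0011111011101 = 2013 (signed)
1001101010010 = -3246 (signed)
Subtract via negate-and-add: invert 1001101010010 + 1 = 0110010101110 (i.e. 3246).
  0011111011101
+ 0110010101110
= 1010010001011
Result 1010010001011: MSB = 1 → 5259 − 8192 = -2933.
Both addends (after negating the subtrahend) are non-negative but the stored result is negative: signed overflow. The true value 2013 − (-3246) = 5259 lies outside [-4096, 4095].

-2933; overflow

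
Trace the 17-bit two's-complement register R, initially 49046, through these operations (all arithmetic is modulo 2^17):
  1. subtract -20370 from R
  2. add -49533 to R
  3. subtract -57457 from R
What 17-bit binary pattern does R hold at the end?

Start: R = 49046 = 01011111110010110.
R = 49046 − (-20370) = 69416; wraps to -61656 = 10000111100101000
R = -61656 + (-49533) = -111189; wraps to 19883 = 00100110110101011
R = 19883 − (-57457) = 77340; wraps to -53732 = 10010111000011100

10010111000011100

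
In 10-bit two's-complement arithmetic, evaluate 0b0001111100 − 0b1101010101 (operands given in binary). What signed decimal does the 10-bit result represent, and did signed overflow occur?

295; no overflow

0b0001111100 → 0001111100 = 124 (signed)
0b1101010101 → 1101010101 = -171 (signed)
Subtract via negate-and-add: invert 1101010101 + 1 = 0010101011 (i.e. 171).
  0001111100
+ 0010101011
= 0100100111
Result 0100100111: MSB = 0 → value 295.
Both addends (after negating the subtrahend) are non-negative and so is the stored result: no signed overflow.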